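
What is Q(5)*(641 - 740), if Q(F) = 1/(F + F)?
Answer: -99/10 ≈ -9.9000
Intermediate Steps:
Q(F) = 1/(2*F)
Q(5)*(641 - 740) = ((1/2)/5)*(641 - 740) = ((1/2)*(1/5))*(-99) = (1/10)*(-99) = -99/10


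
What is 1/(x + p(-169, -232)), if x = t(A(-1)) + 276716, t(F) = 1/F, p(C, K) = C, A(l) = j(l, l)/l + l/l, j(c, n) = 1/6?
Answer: 5/1382741 ≈ 3.6160e-6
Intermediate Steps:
j(c, n) = ⅙
A(l) = 1 + 1/(6*l) (A(l) = 1/(6*l) + l/l = 1/(6*l) + 1 = 1 + 1/(6*l))
x = 1383586/5 (x = 1/((⅙ - 1)/(-1)) + 276716 = 1/(-1*(-⅚)) + 276716 = 1/(⅚) + 276716 = 6/5 + 276716 = 1383586/5 ≈ 2.7672e+5)
1/(x + p(-169, -232)) = 1/(1383586/5 - 169) = 1/(1382741/5) = 5/1382741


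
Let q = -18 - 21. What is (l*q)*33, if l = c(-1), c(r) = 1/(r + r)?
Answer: 1287/2 ≈ 643.50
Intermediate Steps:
c(r) = 1/(2*r)
l = -1/2 (l = (1/2)/(-1) = (1/2)*(-1) = -1/2 ≈ -0.50000)
q = -39
(l*q)*33 = -1/2*(-39)*33 = (39/2)*33 = 1287/2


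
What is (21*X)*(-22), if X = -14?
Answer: 6468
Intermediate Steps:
(21*X)*(-22) = (21*(-14))*(-22) = -294*(-22) = 6468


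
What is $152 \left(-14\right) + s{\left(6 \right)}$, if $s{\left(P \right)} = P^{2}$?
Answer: $-2092$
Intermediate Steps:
$152 \left(-14\right) + s{\left(6 \right)} = 152 \left(-14\right) + 6^{2} = -2128 + 36 = -2092$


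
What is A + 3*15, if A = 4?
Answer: 49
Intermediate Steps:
A + 3*15 = 4 + 3*15 = 4 + 45 = 49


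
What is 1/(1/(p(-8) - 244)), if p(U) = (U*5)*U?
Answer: 76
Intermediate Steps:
p(U) = 5*U² (p(U) = (5*U)*U = 5*U²)
1/(1/(p(-8) - 244)) = 1/(1/(5*(-8)² - 244)) = 1/(1/(5*64 - 244)) = 1/(1/(320 - 244)) = 1/(1/76) = 76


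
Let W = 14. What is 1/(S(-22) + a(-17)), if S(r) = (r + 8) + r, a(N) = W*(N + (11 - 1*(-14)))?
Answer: 1/76 ≈ 0.013158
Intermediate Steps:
a(N) = 350 + 14*N (a(N) = 14*(N + (11 - 1*(-14))) = 14*(N + (11 + 14)) = 14*(N + 25) = 14*(25 + N) = 350 + 14*N)
S(r) = 8 + 2*r (S(r) = (8 + r) + r = 8 + 2*r)
1/(S(-22) + a(-17)) = 1/((8 + 2*(-22)) + (350 + 14*(-17))) = 1/((8 - 44) + (350 - 238)) = 1/(-36 + 112) = 1/76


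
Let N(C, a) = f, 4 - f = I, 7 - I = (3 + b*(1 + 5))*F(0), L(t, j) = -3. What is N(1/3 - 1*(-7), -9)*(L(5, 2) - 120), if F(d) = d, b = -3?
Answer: 369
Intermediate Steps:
I = 7 (I = 7 - (3 - 3*(1 + 5))*0 = 7 - (3 - 3*6)*0 = 7 - (3 - 18)*0 = 7 - (-15)*0 = 7 - 1*0 = 7 + 0 = 7)
f = -3 (f = 4 - 1*7 = 4 - 7 = -3)
N(C, a) = -3
N(1/3 - 1*(-7), -9)*(L(5, 2) - 120) = -3*(-3 - 120) = -3*(-123) = 369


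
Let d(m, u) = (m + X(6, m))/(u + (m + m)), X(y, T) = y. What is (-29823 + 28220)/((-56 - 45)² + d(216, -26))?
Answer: -325409/2070914 ≈ -0.15713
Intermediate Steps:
d(m, u) = (6 + m)/(u + 2*m) (d(m, u) = (m + 6)/(u + (m + m)) = (6 + m)/(u + 2*m))
(-29823 + 28220)/((-56 - 45)² + d(216, -26)) = (-29823 + 28220)/((-56 - 45)² + (6 + 216)/(-26 + 2*216)) = -1603/((-101)² + 222/(-26 + 432)) = -1603/(10201 + 222/406) = -1603/(10201 + (1/406)*222) = -1603/(10201 + 111/203) = -1603/2070914/203 = -1603*203/2070914 = -325409/2070914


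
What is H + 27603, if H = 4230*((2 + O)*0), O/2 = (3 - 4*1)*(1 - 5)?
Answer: 27603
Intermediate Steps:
O = 8 (O = 2*((3 - 4*1)*(1 - 5)) = 2*((3 - 4)*(-4)) = 2*(-1*(-4)) = 2*4 = 8)
H = 0 (H = 4230*((2 + 8)*0) = 4230*(10*0) = 4230*0 = 0)
H + 27603 = 0 + 27603 = 27603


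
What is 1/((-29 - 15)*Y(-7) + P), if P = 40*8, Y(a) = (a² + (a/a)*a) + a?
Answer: -1/1220 ≈ -0.00081967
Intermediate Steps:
Y(a) = a² + 2*a (Y(a) = (a² + 1*a) + a = (a² + a) + a = (a + a²) + a = a² + 2*a)
P = 320
1/((-29 - 15)*Y(-7) + P) = 1/((-29 - 15)*(-7*(2 - 7)) + 320) = 1/(-(-308)*(-5) + 320) = 1/(-44*35 + 320) = 1/(-1540 + 320) = 1/(-1220) = -1/1220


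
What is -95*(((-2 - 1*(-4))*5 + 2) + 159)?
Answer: -16245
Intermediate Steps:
-95*(((-2 - 1*(-4))*5 + 2) + 159) = -95*(((-2 + 4)*5 + 2) + 159) = -95*((2*5 + 2) + 159) = -95*((10 + 2) + 159) = -95*(12 + 159) = -95*171 = -16245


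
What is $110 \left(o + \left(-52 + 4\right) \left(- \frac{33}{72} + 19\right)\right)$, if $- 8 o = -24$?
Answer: $-97570$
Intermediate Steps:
$o = 3$ ($o = \left(- \frac{1}{8}\right) \left(-24\right) = 3$)
$110 \left(o + \left(-52 + 4\right) \left(- \frac{33}{72} + 19\right)\right) = 110 \left(3 + \left(-52 + 4\right) \left(- \frac{33}{72} + 19\right)\right) = 110 \left(3 - 48 \left(\left(-33\right) \frac{1}{72} + 19\right)\right) = 110 \left(3 - 48 \left(- \frac{11}{24} + 19\right)\right) = 110 \left(3 - 890\right) = 110 \left(-887\right) = -97570$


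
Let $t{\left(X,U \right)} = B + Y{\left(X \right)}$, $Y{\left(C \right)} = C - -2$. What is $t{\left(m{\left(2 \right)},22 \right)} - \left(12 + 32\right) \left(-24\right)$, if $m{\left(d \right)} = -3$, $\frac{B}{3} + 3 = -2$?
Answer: $1040$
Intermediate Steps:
$Y{\left(C \right)} = 2 + C$ ($Y{\left(C \right)} = C + 2 = 2 + C$)
$B = -15$ ($B = -9 + 3 \left(-2\right) = -9 - 6 = -15$)
$t{\left(X,U \right)} = -13 + X$ ($t{\left(X,U \right)} = -15 + \left(2 + X\right) = -13 + X$)
$t{\left(m{\left(2 \right)},22 \right)} - \left(12 + 32\right) \left(-24\right) = \left(-13 - 3\right) - \left(12 + 32\right) \left(-24\right) = -16 - 44 \left(-24\right) = -16 - -1056 = -16 + 1056 = 1040$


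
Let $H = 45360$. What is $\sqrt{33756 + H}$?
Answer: $2 \sqrt{19779} \approx 281.28$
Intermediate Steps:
$\sqrt{33756 + H} = \sqrt{33756 + 45360} = \sqrt{79116} = 2 \sqrt{19779}$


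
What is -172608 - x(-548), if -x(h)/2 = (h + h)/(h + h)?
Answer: -172606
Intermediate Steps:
x(h) = -2 (x(h) = -2*(h + h)/(h + h) = -2*2*h/(2*h) = -2*2*h*1/(2*h) = -2*1 = -2)
-172608 - x(-548) = -172608 - 1*(-2) = -172608 + 2 = -172606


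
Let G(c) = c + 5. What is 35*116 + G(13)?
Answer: 4078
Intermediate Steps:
G(c) = 5 + c
35*116 + G(13) = 35*116 + (5 + 13) = 4060 + 18 = 4078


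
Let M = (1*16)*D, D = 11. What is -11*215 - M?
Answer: -2541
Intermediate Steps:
M = 176 (M = (1*16)*11 = 16*11 = 176)
-11*215 - M = -11*215 - 1*176 = -2365 - 176 = -2541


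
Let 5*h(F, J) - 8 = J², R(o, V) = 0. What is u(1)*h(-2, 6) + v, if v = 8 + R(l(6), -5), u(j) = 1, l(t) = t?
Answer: 84/5 ≈ 16.800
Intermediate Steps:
h(F, J) = 8/5 + J²/5
v = 8 (v = 8 + 0 = 8)
u(1)*h(-2, 6) + v = 1*(8/5 + (⅕)*6²) + 8 = 1*(8/5 + (⅕)*36) + 8 = 1*(8/5 + 36/5) + 8 = 1*(44/5) + 8 = 44/5 + 8 = 84/5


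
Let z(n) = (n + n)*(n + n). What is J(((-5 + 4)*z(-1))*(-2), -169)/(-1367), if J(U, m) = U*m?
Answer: 1352/1367 ≈ 0.98903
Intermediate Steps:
z(n) = 4*n² (z(n) = (2*n)*(2*n) = 4*n²)
J(((-5 + 4)*z(-1))*(-2), -169)/(-1367) = ((((-5 + 4)*(4*(-1)²))*(-2))*(-169))/(-1367) = ((-4*(-2))*(-169))*(-1/1367) = ((-1*4*(-2))*(-169))*(-1/1367) = (-4*(-2)*(-169))*(-1/1367) = (8*(-169))*(-1/1367) = -1352*(-1/1367) = 1352/1367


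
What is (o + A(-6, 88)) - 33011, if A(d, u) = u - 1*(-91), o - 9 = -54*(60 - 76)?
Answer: -31959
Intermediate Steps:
o = 873 (o = 9 - 54*(60 - 76) = 9 - 54*(-16) = 9 + 864 = 873)
A(d, u) = 91 + u (A(d, u) = u + 91 = 91 + u)
(o + A(-6, 88)) - 33011 = (873 + (91 + 88)) - 33011 = (873 + 179) - 33011 = 1052 - 33011 = -31959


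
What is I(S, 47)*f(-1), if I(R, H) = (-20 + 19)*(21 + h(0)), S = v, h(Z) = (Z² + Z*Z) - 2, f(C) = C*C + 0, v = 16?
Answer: -19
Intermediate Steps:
f(C) = C² (f(C) = C² + 0 = C²)
h(Z) = -2 + 2*Z² (h(Z) = (Z² + Z²) - 2 = 2*Z² - 2 = -2 + 2*Z²)
S = 16
I(R, H) = -19 (I(R, H) = (-20 + 19)*(21 + (-2 + 2*0²)) = -(21 + (-2 + 2*0)) = -(21 + (-2 + 0)) = -(21 - 2) = -1*19 = -19)
I(S, 47)*f(-1) = -19*(-1)² = -19*1 = -19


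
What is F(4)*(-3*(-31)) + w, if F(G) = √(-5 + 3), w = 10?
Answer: 10 + 93*I*√2 ≈ 10.0 + 131.52*I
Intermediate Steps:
F(G) = I*√2 (F(G) = √(-2) = I*√2)
F(4)*(-3*(-31)) + w = (I*√2)*(-3*(-31)) + 10 = (I*√2)*93 + 10 = 93*I*√2 + 10 = 10 + 93*I*√2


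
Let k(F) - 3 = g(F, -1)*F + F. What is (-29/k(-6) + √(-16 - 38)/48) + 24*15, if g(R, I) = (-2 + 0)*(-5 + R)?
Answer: 48629/135 + I*√6/16 ≈ 360.21 + 0.15309*I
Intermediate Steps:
g(R, I) = 10 - 2*R (g(R, I) = -2*(-5 + R) = 10 - 2*R)
k(F) = 3 + F + F*(10 - 2*F) (k(F) = 3 + ((10 - 2*F)*F + F) = 3 + (F*(10 - 2*F) + F) = 3 + (F + F*(10 - 2*F)) = 3 + F + F*(10 - 2*F))
(-29/k(-6) + √(-16 - 38)/48) + 24*15 = (-29/(3 - 6 - 2*(-6)*(-5 - 6)) + √(-16 - 38)/48) + 24*15 = (-29/(3 - 6 - 2*(-6)*(-11)) + √(-54)*(1/48)) + 360 = (-29/(3 - 6 - 132) + (3*I*√6)*(1/48)) + 360 = (-29/(-135) + I*√6/16) + 360 = (-29*(-1/135) + I*√6/16) + 360 = (29/135 + I*√6/16) + 360 = 48629/135 + I*√6/16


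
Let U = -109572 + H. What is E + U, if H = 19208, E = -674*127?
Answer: -175962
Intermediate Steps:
E = -85598
U = -90364 (U = -109572 + 19208 = -90364)
E + U = -85598 - 90364 = -175962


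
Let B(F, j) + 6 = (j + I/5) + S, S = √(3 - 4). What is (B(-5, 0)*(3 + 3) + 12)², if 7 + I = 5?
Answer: 16524/25 - 1584*I/5 ≈ 660.96 - 316.8*I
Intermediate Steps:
I = -2 (I = -7 + 5 = -2)
S = I (S = √(-1) = I ≈ 1.0*I)
B(F, j) = -32/5 + I + j (B(F, j) = -6 + ((j - 2/5) + I) = -6 + ((j - 2*⅕) + I) = -6 + ((j - ⅖) + I) = -6 + ((-⅖ + j) + I) = -6 + (-⅖ + I + j) = -32/5 + I + j)
(B(-5, 0)*(3 + 3) + 12)² = ((-32/5 + I + 0)*(3 + 3) + 12)² = ((-32/5 + I)*6 + 12)² = ((-192/5 + 6*I) + 12)² = (-132/5 + 6*I)²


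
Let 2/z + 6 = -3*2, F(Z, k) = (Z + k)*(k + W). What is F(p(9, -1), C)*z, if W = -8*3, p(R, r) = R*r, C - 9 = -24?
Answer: -156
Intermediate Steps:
C = -15 (C = 9 - 24 = -15)
W = -24
F(Z, k) = (-24 + k)*(Z + k) (F(Z, k) = (Z + k)*(k - 24) = (Z + k)*(-24 + k) = (-24 + k)*(Z + k))
z = -1/6 (z = 2/(-6 - 3*2) = 2/(-6 - 6) = 2/(-12) = 2*(-1/12) = -1/6 ≈ -0.16667)
F(p(9, -1), C)*z = ((-15)**2 - 216*(-1) - 24*(-15) + (9*(-1))*(-15))*(-1/6) = (225 - 24*(-9) + 360 - 9*(-15))*(-1/6) = (225 + 216 + 360 + 135)*(-1/6) = 936*(-1/6) = -156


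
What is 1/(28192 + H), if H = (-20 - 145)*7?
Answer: 1/27037 ≈ 3.6986e-5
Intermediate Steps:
H = -1155 (H = -165*7 = -1155)
1/(28192 + H) = 1/(28192 - 1155) = 1/27037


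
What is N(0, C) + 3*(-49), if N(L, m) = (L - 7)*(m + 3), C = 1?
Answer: -175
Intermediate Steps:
N(L, m) = (-7 + L)*(3 + m)
N(0, C) + 3*(-49) = (-21 - 7*1 + 3*0 + 0*1) + 3*(-49) = (-21 - 7 + 0 + 0) - 147 = -28 - 147 = -175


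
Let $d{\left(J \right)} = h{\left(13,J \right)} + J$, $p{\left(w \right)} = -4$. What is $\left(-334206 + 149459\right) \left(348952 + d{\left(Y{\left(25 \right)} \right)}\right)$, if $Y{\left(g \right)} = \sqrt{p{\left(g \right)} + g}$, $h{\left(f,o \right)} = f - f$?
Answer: $-64467835144 - 184747 \sqrt{21} \approx -6.4469 \cdot 10^{10}$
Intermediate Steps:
$h{\left(f,o \right)} = 0$
$Y{\left(g \right)} = \sqrt{-4 + g}$
$d{\left(J \right)} = J$ ($d{\left(J \right)} = 0 + J = J$)
$\left(-334206 + 149459\right) \left(348952 + d{\left(Y{\left(25 \right)} \right)}\right) = \left(-334206 + 149459\right) \left(348952 + \sqrt{-4 + 25}\right) = - 184747 \left(348952 + \sqrt{21}\right) = -64467835144 - 184747 \sqrt{21}$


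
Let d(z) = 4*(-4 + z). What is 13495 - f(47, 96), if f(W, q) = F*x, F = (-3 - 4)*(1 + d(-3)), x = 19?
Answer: 9904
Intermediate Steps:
d(z) = -16 + 4*z
F = 189 (F = (-3 - 4)*(1 + (-16 + 4*(-3))) = -7*(1 + (-16 - 12)) = -7*(1 - 28) = -7*(-27) = 189)
f(W, q) = 3591 (f(W, q) = 189*19 = 3591)
13495 - f(47, 96) = 13495 - 1*3591 = 13495 - 3591 = 9904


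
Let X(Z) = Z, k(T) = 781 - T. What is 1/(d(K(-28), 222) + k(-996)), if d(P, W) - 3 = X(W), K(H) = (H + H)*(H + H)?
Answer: 1/2002 ≈ 0.00049950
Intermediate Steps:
K(H) = 4*H**2 (K(H) = (2*H)*(2*H) = 4*H**2)
d(P, W) = 3 + W
1/(d(K(-28), 222) + k(-996)) = 1/((3 + 222) + (781 - 1*(-996))) = 1/(225 + (781 + 996)) = 1/(225 + 1777) = 1/2002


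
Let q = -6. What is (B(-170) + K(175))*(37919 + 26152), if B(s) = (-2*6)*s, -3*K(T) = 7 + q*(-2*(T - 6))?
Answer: 87243345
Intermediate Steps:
K(T) = 65/3 - 4*T (K(T) = -(7 - (-12)*(T - 6))/3 = -(7 - (-12)*(-6 + T))/3 = -(7 - 6*(12 - 2*T))/3 = -(7 + (-72 + 12*T))/3 = -(-65 + 12*T)/3 = 65/3 - 4*T)
B(s) = -12*s
(B(-170) + K(175))*(37919 + 26152) = (-12*(-170) + (65/3 - 4*175))*(37919 + 26152) = (2040 + (65/3 - 700))*64071 = (2040 - 2035/3)*64071 = (4085/3)*64071 = 87243345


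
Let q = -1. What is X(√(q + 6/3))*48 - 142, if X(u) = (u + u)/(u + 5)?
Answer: -126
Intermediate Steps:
X(u) = 2*u/(5 + u) (X(u) = (2*u)/(5 + u) = 2*u/(5 + u))
X(√(q + 6/3))*48 - 142 = (2*√(-1 + 6/3)/(5 + √(-1 + 6/3)))*48 - 142 = (2*√(-1 + 6*(⅓))/(5 + √(-1 + 6*(⅓))))*48 - 142 = (2*√(-1 + 2)/(5 + √(-1 + 2)))*48 - 142 = (2*√1/(5 + √1))*48 - 142 = (2*1/(5 + 1))*48 - 142 = (2*1/6)*48 - 142 = (2*1*(⅙))*48 - 142 = (⅓)*48 - 142 = 16 - 142 = -126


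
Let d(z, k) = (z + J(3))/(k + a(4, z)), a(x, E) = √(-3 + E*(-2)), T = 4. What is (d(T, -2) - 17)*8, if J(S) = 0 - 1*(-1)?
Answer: -424/3 - 8*I*√11/3 ≈ -141.33 - 8.8443*I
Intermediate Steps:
a(x, E) = √(-3 - 2*E)
J(S) = 1 (J(S) = 0 + 1 = 1)
d(z, k) = (1 + z)/(k + √(-3 - 2*z)) (d(z, k) = (z + 1)/(k + √(-3 - 2*z)) = (1 + z)/(k + √(-3 - 2*z)))
(d(T, -2) - 17)*8 = ((1 + 4)/(-2 + √(-3 - 2*4)) - 17)*8 = (5/(-2 + √(-3 - 8)) - 17)*8 = (5/(-2 + √(-11)) - 17)*8 = (5/(-2 + I*√11) - 17)*8 = (-17 + 5/(-2 + I*√11))*8 = -136 + 40/(-2 + I*√11)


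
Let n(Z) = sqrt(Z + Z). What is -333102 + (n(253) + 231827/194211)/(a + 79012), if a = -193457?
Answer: -7403684240012117/22226477895 - sqrt(506)/114445 ≈ -3.3310e+5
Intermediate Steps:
n(Z) = sqrt(2)*sqrt(Z) (n(Z) = sqrt(2*Z) = sqrt(2)*sqrt(Z))
-333102 + (n(253) + 231827/194211)/(a + 79012) = -333102 + (sqrt(2)*sqrt(253) + 231827/194211)/(-193457 + 79012) = -333102 + (sqrt(506) + 231827*(1/194211))/(-114445) = -333102 + (sqrt(506) + 231827/194211)*(-1/114445) = -333102 + (231827/194211 + sqrt(506))*(-1/114445) = -333102 + (-231827/22226477895 - sqrt(506)/114445) = -7403684240012117/22226477895 - sqrt(506)/114445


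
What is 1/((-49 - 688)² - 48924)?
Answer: 1/494245 ≈ 2.0233e-6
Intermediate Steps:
1/((-49 - 688)² - 48924) = 1/((-737)² - 48924) = 1/(543169 - 48924) = 1/494245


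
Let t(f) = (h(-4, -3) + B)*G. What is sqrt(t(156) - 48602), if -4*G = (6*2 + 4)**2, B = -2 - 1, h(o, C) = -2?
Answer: I*sqrt(48282) ≈ 219.73*I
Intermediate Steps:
B = -3
G = -64 (G = -(6*2 + 4)**2/4 = -(12 + 4)**2/4 = -1/4*16**2 = -1/4*256 = -64)
t(f) = 320 (t(f) = (-2 - 3)*(-64) = -5*(-64) = 320)
sqrt(t(156) - 48602) = sqrt(320 - 48602) = sqrt(-48282) = I*sqrt(48282)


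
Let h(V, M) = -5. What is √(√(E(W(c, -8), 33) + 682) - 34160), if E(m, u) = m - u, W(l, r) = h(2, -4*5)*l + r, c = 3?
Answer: √(-34160 + √626) ≈ 184.76*I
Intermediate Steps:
W(l, r) = r - 5*l (W(l, r) = -5*l + r = r - 5*l)
√(√(E(W(c, -8), 33) + 682) - 34160) = √(√(((-8 - 5*3) - 1*33) + 682) - 34160) = √(√(((-8 - 15) - 33) + 682) - 34160) = √(√((-23 - 33) + 682) - 34160) = √(√(-56 + 682) - 34160) = √(√626 - 34160) = √(-34160 + √626)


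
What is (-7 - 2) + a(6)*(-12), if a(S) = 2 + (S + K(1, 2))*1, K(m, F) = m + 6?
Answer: -189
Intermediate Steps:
K(m, F) = 6 + m
a(S) = 9 + S (a(S) = 2 + (S + (6 + 1))*1 = 2 + (S + 7)*1 = 2 + (7 + S)*1 = 2 + (7 + S) = 9 + S)
(-7 - 2) + a(6)*(-12) = (-7 - 2) + (9 + 6)*(-12) = -9 + 15*(-12) = -9 - 180 = -189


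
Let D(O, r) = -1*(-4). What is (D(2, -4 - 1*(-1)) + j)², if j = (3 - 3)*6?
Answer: 16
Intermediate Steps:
D(O, r) = 4
j = 0 (j = 0*6 = 0)
(D(2, -4 - 1*(-1)) + j)² = (4 + 0)² = 4² = 16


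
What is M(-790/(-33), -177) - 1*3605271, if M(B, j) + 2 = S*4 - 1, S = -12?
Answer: -3605322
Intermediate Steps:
M(B, j) = -51 (M(B, j) = -2 + (-12*4 - 1) = -2 + (-48 - 1) = -2 - 49 = -51)
M(-790/(-33), -177) - 1*3605271 = -51 - 1*3605271 = -51 - 3605271 = -3605322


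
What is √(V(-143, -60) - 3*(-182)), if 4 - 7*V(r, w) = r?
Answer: 9*√7 ≈ 23.812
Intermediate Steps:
V(r, w) = 4/7 - r/7
√(V(-143, -60) - 3*(-182)) = √((4/7 - ⅐*(-143)) - 3*(-182)) = √((4/7 + 143/7) + 546) = √(21 + 546) = √567 = 9*√7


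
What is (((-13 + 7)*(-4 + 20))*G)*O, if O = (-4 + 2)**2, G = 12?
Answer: -4608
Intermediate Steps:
O = 4 (O = (-2)**2 = 4)
(((-13 + 7)*(-4 + 20))*G)*O = (((-13 + 7)*(-4 + 20))*12)*4 = (-6*16*12)*4 = -96*12*4 = -1152*4 = -4608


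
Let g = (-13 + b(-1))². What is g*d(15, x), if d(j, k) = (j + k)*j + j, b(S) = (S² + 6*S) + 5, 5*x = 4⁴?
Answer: 170352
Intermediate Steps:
x = 256/5 (x = (⅕)*4⁴ = (⅕)*256 = 256/5 ≈ 51.200)
b(S) = 5 + S² + 6*S
g = 169 (g = (-13 + (5 + (-1)² + 6*(-1)))² = (-13 + (5 + 1 - 6))² = (-13 + 0)² = (-13)² = 169)
d(j, k) = j + j*(j + k) (d(j, k) = j*(j + k) + j = j + j*(j + k))
g*d(15, x) = 169*(15*(1 + 15 + 256/5)) = 169*(15*(336/5)) = 169*1008 = 170352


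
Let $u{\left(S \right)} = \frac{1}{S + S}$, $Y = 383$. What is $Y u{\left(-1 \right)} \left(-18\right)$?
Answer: $3447$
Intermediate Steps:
$u{\left(S \right)} = \frac{1}{2 S}$
$Y u{\left(-1 \right)} \left(-18\right) = 383 \frac{1}{2 \left(-1\right)} \left(-18\right) = 383 \cdot \frac{1}{2} \left(-1\right) \left(-18\right) = 383 \left(\left(- \frac{1}{2}\right) \left(-18\right)\right) = 383 \cdot 9 = 3447$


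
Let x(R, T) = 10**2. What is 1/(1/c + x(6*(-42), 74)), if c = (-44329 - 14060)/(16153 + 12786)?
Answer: 58389/5809961 ≈ 0.010050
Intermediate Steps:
c = -58389/28939 ≈ -2.0177
x(R, T) = 100
1/(1/c + x(6*(-42), 74)) = 1/(1/(-58389/28939) + 100) = 1/(-28939/58389 + 100) = 1/(5809961/58389) = 58389/5809961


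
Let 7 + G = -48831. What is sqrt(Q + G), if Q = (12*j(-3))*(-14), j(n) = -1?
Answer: I*sqrt(48670) ≈ 220.61*I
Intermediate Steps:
G = -48838 (G = -7 - 48831 = -48838)
Q = 168 (Q = (12*(-1))*(-14) = -12*(-14) = 168)
sqrt(Q + G) = sqrt(168 - 48838) = sqrt(-48670) = I*sqrt(48670)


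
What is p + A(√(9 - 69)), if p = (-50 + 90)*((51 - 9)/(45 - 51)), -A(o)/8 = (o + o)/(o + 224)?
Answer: 8*(-37*√15 + 3920*I)/(√15 - 112*I) ≈ -280.02 - 0.55262*I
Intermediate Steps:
A(o) = -16*o/(224 + o) (A(o) = -8*(o + o)/(o + 224) = -8*2*o/(224 + o) = -16*o/(224 + o))
p = -280 (p = 40*(42/(-6)) = 40*(42*(-⅙)) = 40*(-7) = -280)
p + A(√(9 - 69)) = -280 - 16*√(9 - 69)/(224 + √(9 - 69)) = -280 - 16*√(-60)/(224 + √(-60)) = -280 - 16*2*I*√15/(224 + 2*I*√15) = -280 - 32*I*√15/(224 + 2*I*√15)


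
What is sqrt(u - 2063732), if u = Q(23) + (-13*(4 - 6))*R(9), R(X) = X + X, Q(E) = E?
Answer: 3*I*sqrt(229249) ≈ 1436.4*I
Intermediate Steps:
R(X) = 2*X
u = 491 (u = 23 + (-13*(4 - 6))*(2*9) = 23 - 13*(-2)*18 = 23 + 26*18 = 23 + 468 = 491)
sqrt(u - 2063732) = sqrt(491 - 2063732) = sqrt(-2063241) = 3*I*sqrt(229249)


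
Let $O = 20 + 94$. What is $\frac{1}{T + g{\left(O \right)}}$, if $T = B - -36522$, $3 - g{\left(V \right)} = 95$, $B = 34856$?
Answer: $\frac{1}{71286} \approx 1.4028 \cdot 10^{-5}$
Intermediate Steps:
$O = 114$
$g{\left(V \right)} = -92$ ($g{\left(V \right)} = 3 - 95 = -92$)
$T = 71378$ ($T = 34856 - -36522 = 34856 + 36522 = 71378$)
$\frac{1}{T + g{\left(O \right)}} = \frac{1}{71378 - 92} = \frac{1}{71286}$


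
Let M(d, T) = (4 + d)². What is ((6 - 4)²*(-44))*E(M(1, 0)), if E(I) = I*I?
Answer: -110000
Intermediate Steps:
E(I) = I²
((6 - 4)²*(-44))*E(M(1, 0)) = ((6 - 4)²*(-44))*((4 + 1)²)² = (2²*(-44))*(5²)² = (4*(-44))*25² = -176*625 = -110000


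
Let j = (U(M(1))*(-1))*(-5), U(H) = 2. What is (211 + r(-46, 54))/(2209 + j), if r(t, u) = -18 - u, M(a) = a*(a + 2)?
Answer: 139/2219 ≈ 0.062641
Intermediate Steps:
M(a) = a*(2 + a)
j = 10 (j = (2*(-1))*(-5) = -2*(-5) = 10)
(211 + r(-46, 54))/(2209 + j) = (211 + (-18 - 1*54))/(2209 + 10) = (211 + (-18 - 54))/2219 = (211 - 72)*(1/2219) = 139*(1/2219) = 139/2219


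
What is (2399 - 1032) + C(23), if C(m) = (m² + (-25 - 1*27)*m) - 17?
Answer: 683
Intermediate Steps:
C(m) = -17 + m² - 52*m (C(m) = (m² + (-25 - 27)*m) - 17 = (m² - 52*m) - 17 = -17 + m² - 52*m)
(2399 - 1032) + C(23) = (2399 - 1032) + (-17 + 23² - 52*23) = 1367 + (-17 + 529 - 1196) = 1367 - 684 = 683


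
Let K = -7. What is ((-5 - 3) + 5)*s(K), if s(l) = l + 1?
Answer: 18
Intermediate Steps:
s(l) = 1 + l
((-5 - 3) + 5)*s(K) = ((-5 - 3) + 5)*(1 - 7) = (-8 + 5)*(-6) = -3*(-6) = 18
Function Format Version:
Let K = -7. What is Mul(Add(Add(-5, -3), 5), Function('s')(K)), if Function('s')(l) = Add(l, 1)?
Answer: 18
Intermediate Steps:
Function('s')(l) = Add(1, l)
Mul(Add(Add(-5, -3), 5), Function('s')(K)) = Mul(Add(Add(-5, -3), 5), Add(1, -7)) = Mul(Add(-8, 5), -6) = Mul(-3, -6) = 18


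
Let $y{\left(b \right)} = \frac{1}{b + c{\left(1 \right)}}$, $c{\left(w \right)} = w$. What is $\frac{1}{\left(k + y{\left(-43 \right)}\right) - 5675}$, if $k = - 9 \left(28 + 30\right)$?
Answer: $- \frac{42}{260275} \approx -0.00016137$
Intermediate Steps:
$k = -522$ ($k = \left(-9\right) 58 = -522$)
$y{\left(b \right)} = \frac{1}{1 + b}$ ($y{\left(b \right)} = \frac{1}{b + 1} = \frac{1}{1 + b}$)
$\frac{1}{\left(k + y{\left(-43 \right)}\right) - 5675} = \frac{1}{\left(-522 + \frac{1}{1 - 43}\right) - 5675} = \frac{1}{\left(-522 + \frac{1}{-42}\right) - 5675} = \frac{1}{\left(-522 - \frac{1}{42}\right) - 5675} = \frac{1}{- \frac{21925}{42} - 5675} = \frac{1}{- \frac{260275}{42}} = - \frac{42}{260275}$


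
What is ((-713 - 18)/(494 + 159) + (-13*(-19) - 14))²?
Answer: 22927410724/426409 ≈ 53769.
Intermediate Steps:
((-713 - 18)/(494 + 159) + (-13*(-19) - 14))² = (-731/653 + (247 - 14))² = (-731*1/653 + 233)² = (-731/653 + 233)² = (151418/653)² = 22927410724/426409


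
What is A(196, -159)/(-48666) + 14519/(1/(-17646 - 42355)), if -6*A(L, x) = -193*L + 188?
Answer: -63593408741891/72999 ≈ -8.7115e+8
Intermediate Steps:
A(L, x) = -94/3 + 193*L/6 (A(L, x) = -(-193*L + 188)/6 = -(188 - 193*L)/6 = -94/3 + 193*L/6)
A(196, -159)/(-48666) + 14519/(1/(-17646 - 42355)) = (-94/3 + (193/6)*196)/(-48666) + 14519/(1/(-17646 - 42355)) = (-94/3 + 18914/3)*(-1/48666) + 14519/(1/(-60001)) = (18820/3)*(-1/48666) + 14519/(-1/60001) = -9410/72999 + 14519*(-60001) = -9410/72999 - 871154519 = -63593408741891/72999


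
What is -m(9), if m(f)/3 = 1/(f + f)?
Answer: -1/6 ≈ -0.16667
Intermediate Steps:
m(f) = 3/(2*f) (m(f) = 3/(f + f) = 3/((2*f)) = 3*(1/(2*f)) = 3/(2*f))
-m(9) = -3/(2*9) = -1*1/6 = -1/6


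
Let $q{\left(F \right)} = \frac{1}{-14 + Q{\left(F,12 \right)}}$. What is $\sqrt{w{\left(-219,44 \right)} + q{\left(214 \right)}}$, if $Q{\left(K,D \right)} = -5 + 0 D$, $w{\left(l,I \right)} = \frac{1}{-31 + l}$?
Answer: $\frac{i \sqrt{51110}}{950} \approx 0.23797 i$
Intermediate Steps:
$Q{\left(K,D \right)} = -5$ ($Q{\left(K,D \right)} = -5 + 0 = -5$)
$q{\left(F \right)} = - \frac{1}{19}$ ($q{\left(F \right)} = \frac{1}{-14 - 5} = \frac{1}{-19} = - \frac{1}{19}$)
$\sqrt{w{\left(-219,44 \right)} + q{\left(214 \right)}} = \sqrt{\frac{1}{-31 - 219} - \frac{1}{19}} = \sqrt{\frac{1}{-250} - \frac{1}{19}} = \sqrt{- \frac{1}{250} - \frac{1}{19}} = \sqrt{- \frac{269}{4750}} = \frac{i \sqrt{51110}}{950}$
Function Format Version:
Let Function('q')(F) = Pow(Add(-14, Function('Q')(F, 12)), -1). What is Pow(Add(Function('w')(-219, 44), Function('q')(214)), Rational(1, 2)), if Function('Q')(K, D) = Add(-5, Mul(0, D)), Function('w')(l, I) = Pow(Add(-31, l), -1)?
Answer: Mul(Rational(1, 950), I, Pow(51110, Rational(1, 2))) ≈ Mul(0.23797, I)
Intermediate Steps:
Function('Q')(K, D) = -5 (Function('Q')(K, D) = Add(-5, 0) = -5)
Function('q')(F) = Rational(-1, 19) (Function('q')(F) = Pow(Add(-14, -5), -1) = Pow(-19, -1) = Rational(-1, 19))
Pow(Add(Function('w')(-219, 44), Function('q')(214)), Rational(1, 2)) = Pow(Add(Pow(Add(-31, -219), -1), Rational(-1, 19)), Rational(1, 2)) = Pow(Add(Pow(-250, -1), Rational(-1, 19)), Rational(1, 2)) = Pow(Add(Rational(-1, 250), Rational(-1, 19)), Rational(1, 2)) = Pow(Rational(-269, 4750), Rational(1, 2)) = Mul(Rational(1, 950), I, Pow(51110, Rational(1, 2)))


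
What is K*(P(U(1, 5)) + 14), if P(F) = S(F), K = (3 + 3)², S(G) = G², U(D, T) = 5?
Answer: 1404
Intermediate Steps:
K = 36 (K = 6² = 36)
P(F) = F²
K*(P(U(1, 5)) + 14) = 36*(5² + 14) = 36*(25 + 14) = 36*39 = 1404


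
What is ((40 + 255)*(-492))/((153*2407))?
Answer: -48380/122757 ≈ -0.39411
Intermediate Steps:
((40 + 255)*(-492))/((153*2407)) = (295*(-492))/368271 = -145140*1/368271 = -48380/122757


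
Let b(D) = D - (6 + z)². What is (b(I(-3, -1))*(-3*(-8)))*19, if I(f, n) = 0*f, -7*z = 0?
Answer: -16416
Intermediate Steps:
z = 0 (z = -⅐*0 = 0)
I(f, n) = 0
b(D) = -36 + D (b(D) = D - (6 + 0)² = D - 1*6² = D - 1*36 = D - 36 = -36 + D)
(b(I(-3, -1))*(-3*(-8)))*19 = ((-36 + 0)*(-3*(-8)))*19 = -36*24*19 = -864*19 = -16416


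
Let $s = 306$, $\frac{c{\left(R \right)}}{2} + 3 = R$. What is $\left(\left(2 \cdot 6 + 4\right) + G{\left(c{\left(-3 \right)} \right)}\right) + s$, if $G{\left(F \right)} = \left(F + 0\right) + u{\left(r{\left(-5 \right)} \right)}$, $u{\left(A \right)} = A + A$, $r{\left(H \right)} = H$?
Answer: $300$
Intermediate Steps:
$u{\left(A \right)} = 2 A$
$c{\left(R \right)} = -6 + 2 R$
$G{\left(F \right)} = -10 + F$ ($G{\left(F \right)} = \left(F + 0\right) + 2 \left(-5\right) = F - 10 = -10 + F$)
$\left(\left(2 \cdot 6 + 4\right) + G{\left(c{\left(-3 \right)} \right)}\right) + s = \left(\left(2 \cdot 6 + 4\right) + \left(-10 + \left(-6 + 2 \left(-3\right)\right)\right)\right) + 306 = \left(\left(12 + 4\right) - 22\right) + 306 = \left(16 - 22\right) + 306 = -6 + 306 = 300$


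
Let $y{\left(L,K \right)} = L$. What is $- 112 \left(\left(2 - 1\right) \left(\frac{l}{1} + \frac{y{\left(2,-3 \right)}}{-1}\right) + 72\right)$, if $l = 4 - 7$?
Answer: $-7504$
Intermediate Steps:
$l = -3$ ($l = 4 - 7 = -3$)
$- 112 \left(\left(2 - 1\right) \left(\frac{l}{1} + \frac{y{\left(2,-3 \right)}}{-1}\right) + 72\right) = - 112 \left(\left(2 - 1\right) \left(- \frac{3}{1} + \frac{2}{-1}\right) + 72\right) = - 112 \left(1 \left(\left(-3\right) 1 + 2 \left(-1\right)\right) + 72\right) = - 112 \left(1 \left(-3 - 2\right) + 72\right) = - 112 \left(1 \left(-5\right) + 72\right) = - 112 \left(-5 + 72\right) = \left(-112\right) 67 = -7504$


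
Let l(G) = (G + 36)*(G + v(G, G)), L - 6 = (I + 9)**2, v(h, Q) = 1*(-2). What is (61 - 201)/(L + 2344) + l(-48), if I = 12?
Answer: 1674460/2791 ≈ 599.95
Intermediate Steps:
v(h, Q) = -2
L = 447 (L = 6 + (12 + 9)**2 = 6 + 21**2 = 6 + 441 = 447)
l(G) = (-2 + G)*(36 + G) (l(G) = (G + 36)*(G - 2) = (36 + G)*(-2 + G) = (-2 + G)*(36 + G))
(61 - 201)/(L + 2344) + l(-48) = (61 - 201)/(447 + 2344) + (-72 + (-48)**2 + 34*(-48)) = -140/2791 + (-72 + 2304 - 1632) = -140*1/2791 + 600 = -140/2791 + 600 = 1674460/2791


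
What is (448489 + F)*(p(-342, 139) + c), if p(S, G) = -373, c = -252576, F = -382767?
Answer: -16624314178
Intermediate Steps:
(448489 + F)*(p(-342, 139) + c) = (448489 - 382767)*(-373 - 252576) = 65722*(-252949) = -16624314178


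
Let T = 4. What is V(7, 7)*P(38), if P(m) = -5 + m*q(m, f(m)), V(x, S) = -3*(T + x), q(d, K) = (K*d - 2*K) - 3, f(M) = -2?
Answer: 94215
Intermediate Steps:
q(d, K) = -3 - 2*K + K*d (q(d, K) = (-2*K + K*d) - 3 = -3 - 2*K + K*d)
V(x, S) = -12 - 3*x (V(x, S) = -3*(4 + x) = -12 - 3*x)
P(m) = -5 + m*(1 - 2*m) (P(m) = -5 + m*(-3 - 2*(-2) - 2*m) = -5 + m*(-3 + 4 - 2*m) = -5 + m*(1 - 2*m))
V(7, 7)*P(38) = (-12 - 3*7)*(-5 + 38 - 2*38²) = (-12 - 21)*(-5 + 38 - 2*1444) = -33*(-5 + 38 - 2888) = -33*(-2855) = 94215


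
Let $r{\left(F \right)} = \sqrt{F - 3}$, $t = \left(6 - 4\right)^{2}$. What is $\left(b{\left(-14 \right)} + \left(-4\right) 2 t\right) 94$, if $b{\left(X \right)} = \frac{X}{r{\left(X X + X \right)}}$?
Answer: $-3008 - \frac{1316 \sqrt{179}}{179} \approx -3106.4$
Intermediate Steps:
$t = 4$ ($t = 2^{2} = 4$)
$r{\left(F \right)} = \sqrt{-3 + F}$
$b{\left(X \right)} = \frac{X}{\sqrt{-3 + X + X^{2}}}$ ($b{\left(X \right)} = \frac{X}{\sqrt{-3 + \left(X X + X\right)}} = \frac{X}{\sqrt{-3 + \left(X^{2} + X\right)}} = \frac{X}{\sqrt{-3 + \left(X + X^{2}\right)}} = \frac{X}{\sqrt{-3 + X + X^{2}}}$)
$\left(b{\left(-14 \right)} + \left(-4\right) 2 t\right) 94 = \left(- \frac{14}{\sqrt{-3 - 14 \left(1 - 14\right)}} + \left(-4\right) 2 \cdot 4\right) 94 = \left(- \frac{14}{\sqrt{-3 - -182}} - 32\right) 94 = \left(- \frac{14}{\sqrt{-3 + 182}} - 32\right) 94 = \left(- \frac{14}{\sqrt{179}} - 32\right) 94 = \left(- 14 \frac{\sqrt{179}}{179} - 32\right) 94 = \left(- \frac{14 \sqrt{179}}{179} - 32\right) 94 = \left(-32 - \frac{14 \sqrt{179}}{179}\right) 94 = -3008 - \frac{1316 \sqrt{179}}{179}$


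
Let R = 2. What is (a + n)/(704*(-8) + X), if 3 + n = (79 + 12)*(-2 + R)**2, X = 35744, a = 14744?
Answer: 14741/30112 ≈ 0.48954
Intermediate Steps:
n = -3 (n = -3 + (79 + 12)*(-2 + 2)**2 = -3 + 91*0**2 = -3 + 91*0 = -3 + 0 = -3)
(a + n)/(704*(-8) + X) = (14744 - 3)/(704*(-8) + 35744) = 14741/(-5632 + 35744) = 14741/30112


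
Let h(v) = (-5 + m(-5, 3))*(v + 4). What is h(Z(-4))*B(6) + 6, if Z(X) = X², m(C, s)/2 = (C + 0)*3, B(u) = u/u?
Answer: -694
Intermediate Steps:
B(u) = 1
m(C, s) = 6*C (m(C, s) = 2*((C + 0)*3) = 2*(C*3) = 2*(3*C) = 6*C)
h(v) = -140 - 35*v (h(v) = (-5 + 6*(-5))*(v + 4) = (-5 - 30)*(4 + v) = -35*(4 + v) = -140 - 35*v)
h(Z(-4))*B(6) + 6 = (-140 - 35*(-4)²)*1 + 6 = (-140 - 35*16)*1 + 6 = (-140 - 560)*1 + 6 = -700*1 + 6 = -700 + 6 = -694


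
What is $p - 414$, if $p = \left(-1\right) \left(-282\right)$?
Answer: $-132$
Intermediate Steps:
$p = 282$
$p - 414 = 282 - 414 = -132$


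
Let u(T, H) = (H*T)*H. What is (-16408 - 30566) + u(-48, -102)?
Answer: -546366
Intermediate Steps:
u(T, H) = T*H²
(-16408 - 30566) + u(-48, -102) = (-16408 - 30566) - 48*(-102)² = -46974 - 48*10404 = -46974 - 499392 = -546366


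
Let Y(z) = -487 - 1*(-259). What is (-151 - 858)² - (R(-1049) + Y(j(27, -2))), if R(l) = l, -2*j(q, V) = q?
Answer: 1019358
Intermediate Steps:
j(q, V) = -q/2
Y(z) = -228 (Y(z) = -487 + 259 = -228)
(-151 - 858)² - (R(-1049) + Y(j(27, -2))) = (-151 - 858)² - (-1049 - 228) = (-1009)² - 1*(-1277) = 1018081 + 1277 = 1019358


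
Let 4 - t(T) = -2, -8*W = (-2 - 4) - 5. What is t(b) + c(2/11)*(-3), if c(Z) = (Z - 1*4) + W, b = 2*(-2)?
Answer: 1173/88 ≈ 13.330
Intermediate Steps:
b = -4
W = 11/8 (W = -((-2 - 4) - 5)/8 = -(-6 - 5)/8 = -1/8*(-11) = 11/8 ≈ 1.3750)
t(T) = 6 (t(T) = 4 - 1*(-2) = 4 + 2 = 6)
c(Z) = -21/8 + Z (c(Z) = (Z - 1*4) + 11/8 = (Z - 4) + 11/8 = (-4 + Z) + 11/8 = -21/8 + Z)
t(b) + c(2/11)*(-3) = 6 + (-21/8 + 2/11)*(-3) = 6 - 215/88*(-3) = 6 + 645/88 = 1173/88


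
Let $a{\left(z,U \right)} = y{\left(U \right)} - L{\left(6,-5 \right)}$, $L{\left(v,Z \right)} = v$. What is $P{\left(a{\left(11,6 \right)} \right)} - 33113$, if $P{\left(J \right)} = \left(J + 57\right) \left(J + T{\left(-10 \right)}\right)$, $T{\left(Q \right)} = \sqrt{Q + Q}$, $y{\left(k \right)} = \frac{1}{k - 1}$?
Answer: $- \frac{835249}{25} + \frac{512 i \sqrt{5}}{5} \approx -33410.0 + 228.97 i$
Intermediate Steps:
$y{\left(k \right)} = \frac{1}{-1 + k}$
$a{\left(z,U \right)} = -6 + \frac{1}{-1 + U}$ ($a{\left(z,U \right)} = \frac{1}{-1 + U} - 6 = -6 + \frac{1}{-1 + U}$)
$T{\left(Q \right)} = \sqrt{2} \sqrt{Q}$ ($T{\left(Q \right)} = \sqrt{2 Q} = \sqrt{2} \sqrt{Q}$)
$P{\left(J \right)} = \left(57 + J\right) \left(J + 2 i \sqrt{5}\right)$ ($P{\left(J \right)} = \left(J + 57\right) \left(J + \sqrt{2} \sqrt{-10}\right) = \left(57 + J\right) \left(J + \sqrt{2} i \sqrt{10}\right) = \left(57 + J\right) \left(J + 2 i \sqrt{5}\right)$)
$P{\left(a{\left(11,6 \right)} \right)} - 33113 = \left(\left(\frac{7 - 36}{-1 + 6}\right)^{2} + 57 \frac{7 - 36}{-1 + 6} + 114 i \sqrt{5} + 2 i \frac{7 - 36}{-1 + 6} \sqrt{5}\right) - 33113 = \left(\left(\frac{7 - 36}{5}\right)^{2} + 57 \frac{7 - 36}{5} + 114 i \sqrt{5} + 2 i \frac{7 - 36}{5} \sqrt{5}\right) - 33113 = \left(\left(\frac{1}{5} \left(-29\right)\right)^{2} + 57 \cdot \frac{1}{5} \left(-29\right) + 114 i \sqrt{5} + 2 i \frac{1}{5} \left(-29\right) \sqrt{5}\right) - 33113 = \left(\left(- \frac{29}{5}\right)^{2} + 57 \left(- \frac{29}{5}\right) + 114 i \sqrt{5} + 2 i \left(- \frac{29}{5}\right) \sqrt{5}\right) - 33113 = \left(\frac{841}{25} - \frac{1653}{5} + 114 i \sqrt{5} - \frac{58 i \sqrt{5}}{5}\right) - 33113 = \left(- \frac{7424}{25} + \frac{512 i \sqrt{5}}{5}\right) - 33113 = - \frac{835249}{25} + \frac{512 i \sqrt{5}}{5}$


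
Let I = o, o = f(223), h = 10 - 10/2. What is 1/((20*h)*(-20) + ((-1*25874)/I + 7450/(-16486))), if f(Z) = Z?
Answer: -1838189/3890488057 ≈ -0.00047248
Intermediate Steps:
h = 5 (h = 10 - 10/2 = 10 - 1*5 = 10 - 5 = 5)
o = 223
I = 223
1/((20*h)*(-20) + ((-1*25874)/I + 7450/(-16486))) = 1/((20*5)*(-20) + (-1*25874/223 + 7450/(-16486))) = 1/(100*(-20) + (-25874*1/223 + 7450*(-1/16486))) = 1/(-2000 + (-25874/223 - 3725/8243)) = 1/(-2000 - 214110057/1838189) = 1/(-3890488057/1838189) = -1838189/3890488057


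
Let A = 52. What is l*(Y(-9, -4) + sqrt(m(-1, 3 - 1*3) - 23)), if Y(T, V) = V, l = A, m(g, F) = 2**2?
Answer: -208 + 52*I*sqrt(19) ≈ -208.0 + 226.66*I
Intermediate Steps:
m(g, F) = 4
l = 52
l*(Y(-9, -4) + sqrt(m(-1, 3 - 1*3) - 23)) = 52*(-4 + sqrt(4 - 23)) = 52*(-4 + sqrt(-19)) = 52*(-4 + I*sqrt(19)) = -208 + 52*I*sqrt(19)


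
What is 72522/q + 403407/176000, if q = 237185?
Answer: 21689192259/8348912000 ≈ 2.5978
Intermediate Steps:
72522/q + 403407/176000 = 72522/237185 + 403407/176000 = 21689192259/8348912000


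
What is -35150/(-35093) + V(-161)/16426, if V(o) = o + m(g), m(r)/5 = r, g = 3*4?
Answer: 30201553/30338822 ≈ 0.99548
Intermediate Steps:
g = 12
m(r) = 5*r
V(o) = 60 + o (V(o) = o + 5*12 = o + 60 = 60 + o)
-35150/(-35093) + V(-161)/16426 = -35150/(-35093) + (60 - 161)/16426 = -35150*(-1/35093) - 101*1/16426 = 1850/1847 - 101/16426 = 30201553/30338822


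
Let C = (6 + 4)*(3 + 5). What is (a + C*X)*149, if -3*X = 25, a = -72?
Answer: -330184/3 ≈ -1.1006e+5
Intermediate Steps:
X = -25/3 (X = -⅓*25 = -25/3 ≈ -8.3333)
C = 80 (C = 10*8 = 80)
(a + C*X)*149 = (-72 + 80*(-25/3))*149 = (-72 - 2000/3)*149 = -2216/3*149 = -330184/3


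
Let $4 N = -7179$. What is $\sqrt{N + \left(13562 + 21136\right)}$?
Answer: $\frac{\sqrt{131613}}{2} \approx 181.39$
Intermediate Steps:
$N = - \frac{7179}{4}$ ($N = \frac{1}{4} \left(-7179\right) = - \frac{7179}{4} \approx -1794.8$)
$\sqrt{N + \left(13562 + 21136\right)} = \sqrt{- \frac{7179}{4} + \left(13562 + 21136\right)} = \sqrt{- \frac{7179}{4} + 34698} = \sqrt{\frac{131613}{4}} = \frac{\sqrt{131613}}{2}$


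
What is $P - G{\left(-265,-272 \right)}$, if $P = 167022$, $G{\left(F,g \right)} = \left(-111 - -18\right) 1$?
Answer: $167115$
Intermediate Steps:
$G{\left(F,g \right)} = -93$ ($G{\left(F,g \right)} = \left(-111 + 18\right) 1 = \left(-93\right) 1 = -93$)
$P - G{\left(-265,-272 \right)} = 167022 - -93 = 167022 + 93 = 167115$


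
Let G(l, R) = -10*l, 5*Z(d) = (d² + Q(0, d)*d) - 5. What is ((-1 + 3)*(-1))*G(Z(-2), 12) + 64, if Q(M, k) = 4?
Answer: 28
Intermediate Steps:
Z(d) = -1 + d²/5 + 4*d/5 (Z(d) = ((d² + 4*d) - 5)/5 = (-5 + d² + 4*d)/5 = -1 + d²/5 + 4*d/5)
((-1 + 3)*(-1))*G(Z(-2), 12) + 64 = ((-1 + 3)*(-1))*(-10*(-1 + (⅕)*(-2)² + (⅘)*(-2))) + 64 = (2*(-1))*(-10*(-1 + (⅕)*4 - 8/5)) + 64 = -(-20)*(-1 + ⅘ - 8/5) + 64 = -(-20)*(-9)/5 + 64 = -2*18 + 64 = -36 + 64 = 28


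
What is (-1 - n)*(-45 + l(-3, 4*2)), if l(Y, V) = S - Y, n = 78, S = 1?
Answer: 3239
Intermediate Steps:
l(Y, V) = 1 - Y
(-1 - n)*(-45 + l(-3, 4*2)) = (-1 - 1*78)*(-45 + (1 - 1*(-3))) = (-1 - 78)*(-45 + (1 + 3)) = -79*(-45 + 4) = -79*(-41) = 3239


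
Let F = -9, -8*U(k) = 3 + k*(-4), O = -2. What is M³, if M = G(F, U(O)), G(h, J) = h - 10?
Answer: -6859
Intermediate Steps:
U(k) = -3/8 + k/2 (U(k) = -(3 + k*(-4))/8 = -(3 - 4*k)/8 = -3/8 + k/2)
G(h, J) = -10 + h
M = -19 (M = -10 - 9 = -19)
M³ = (-19)³ = -6859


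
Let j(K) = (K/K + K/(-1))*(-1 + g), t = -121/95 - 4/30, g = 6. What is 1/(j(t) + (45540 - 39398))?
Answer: 57/350780 ≈ 0.00016250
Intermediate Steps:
t = -401/285 (t = -121*1/95 - 4*1/30 = -121/95 - 2/15 = -401/285 ≈ -1.4070)
j(K) = 5 - 5*K (j(K) = (K/K + K/(-1))*(-1 + 6) = (1 + K*(-1))*5 = (1 - K)*5 = 5 - 5*K)
1/(j(t) + (45540 - 39398)) = 1/((5 - 5*(-401/285)) + (45540 - 39398)) = 1/((5 + 401/57) + 6142) = 1/(686/57 + 6142) = 1/(350780/57) = 57/350780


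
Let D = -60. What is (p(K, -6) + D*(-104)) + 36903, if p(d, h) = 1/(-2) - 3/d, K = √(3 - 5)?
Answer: 86285/2 + 3*I*√2/2 ≈ 43143.0 + 2.1213*I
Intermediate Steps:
K = I*√2 (K = √(-2) = I*√2 ≈ 1.4142*I)
p(d, h) = -½ - 3/d (p(d, h) = 1*(-½) - 3/d = -½ - 3/d)
(p(K, -6) + D*(-104)) + 36903 = ((-6 - I*√2)/(2*((I*√2))) - 60*(-104)) + 36903 = ((-I*√2/2)*(-6 - I*√2)/2 + 6240) + 36903 = (-I*√2*(-6 - I*√2)/4 + 6240) + 36903 = (6240 - I*√2*(-6 - I*√2)/4) + 36903 = 43143 - I*√2*(-6 - I*√2)/4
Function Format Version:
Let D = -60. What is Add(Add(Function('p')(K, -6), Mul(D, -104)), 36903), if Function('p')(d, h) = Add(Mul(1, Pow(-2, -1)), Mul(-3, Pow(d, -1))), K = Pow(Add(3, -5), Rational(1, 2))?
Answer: Add(Rational(86285, 2), Mul(Rational(3, 2), I, Pow(2, Rational(1, 2)))) ≈ Add(43143., Mul(2.1213, I))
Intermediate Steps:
K = Mul(I, Pow(2, Rational(1, 2))) (K = Pow(-2, Rational(1, 2)) = Mul(I, Pow(2, Rational(1, 2))) ≈ Mul(1.4142, I))
Function('p')(d, h) = Add(Rational(-1, 2), Mul(-3, Pow(d, -1))) (Function('p')(d, h) = Add(Mul(1, Rational(-1, 2)), Mul(-3, Pow(d, -1))) = Add(Rational(-1, 2), Mul(-3, Pow(d, -1))))
Add(Add(Function('p')(K, -6), Mul(D, -104)), 36903) = Add(Add(Mul(Rational(1, 2), Pow(Mul(I, Pow(2, Rational(1, 2))), -1), Add(-6, Mul(-1, Mul(I, Pow(2, Rational(1, 2)))))), Mul(-60, -104)), 36903) = Add(Add(Mul(Rational(1, 2), Mul(Rational(-1, 2), I, Pow(2, Rational(1, 2))), Add(-6, Mul(-1, I, Pow(2, Rational(1, 2))))), 6240), 36903) = Add(Add(Mul(Rational(-1, 4), I, Pow(2, Rational(1, 2)), Add(-6, Mul(-1, I, Pow(2, Rational(1, 2))))), 6240), 36903) = Add(Add(6240, Mul(Rational(-1, 4), I, Pow(2, Rational(1, 2)), Add(-6, Mul(-1, I, Pow(2, Rational(1, 2)))))), 36903) = Add(43143, Mul(Rational(-1, 4), I, Pow(2, Rational(1, 2)), Add(-6, Mul(-1, I, Pow(2, Rational(1, 2))))))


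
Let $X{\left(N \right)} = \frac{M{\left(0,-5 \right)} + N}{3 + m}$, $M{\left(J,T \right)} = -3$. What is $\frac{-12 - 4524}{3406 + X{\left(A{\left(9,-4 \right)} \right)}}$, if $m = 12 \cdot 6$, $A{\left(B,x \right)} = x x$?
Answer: $- \frac{340200}{255463} \approx -1.3317$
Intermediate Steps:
$A{\left(B,x \right)} = x^{2}$
$m = 72$
$X{\left(N \right)} = - \frac{1}{25} + \frac{N}{75}$ ($X{\left(N \right)} = \frac{-3 + N}{3 + 72} = \frac{-3 + N}{75} = \left(-3 + N\right) \frac{1}{75} = - \frac{1}{25} + \frac{N}{75}$)
$\frac{-12 - 4524}{3406 + X{\left(A{\left(9,-4 \right)} \right)}} = \frac{-12 - 4524}{3406 - \left(\frac{1}{25} - \frac{\left(-4\right)^{2}}{75}\right)} = - \frac{4536}{3406 + \left(- \frac{1}{25} + \frac{1}{75} \cdot 16\right)} = - \frac{4536}{3406 + \left(- \frac{1}{25} + \frac{16}{75}\right)} = - \frac{4536}{3406 + \frac{13}{75}} = - \frac{4536}{\frac{255463}{75}} = \left(-4536\right) \frac{75}{255463} = - \frac{340200}{255463}$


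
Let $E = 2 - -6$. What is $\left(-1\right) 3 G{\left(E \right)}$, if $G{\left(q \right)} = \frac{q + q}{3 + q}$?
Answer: $- \frac{48}{11} \approx -4.3636$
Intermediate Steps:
$E = 8$ ($E = 2 + 6 = 8$)
$G{\left(q \right)} = \frac{2 q}{3 + q}$
$\left(-1\right) 3 G{\left(E \right)} = \left(-1\right) 3 \cdot 2 \cdot 8 \frac{1}{3 + 8} = - 3 \cdot 2 \cdot 8 \cdot \frac{1}{11} = \left(-3\right) \frac{16}{11} = - \frac{48}{11}$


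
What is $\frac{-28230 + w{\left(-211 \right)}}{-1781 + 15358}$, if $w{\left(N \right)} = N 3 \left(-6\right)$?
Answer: $- \frac{24432}{13577} \approx -1.7995$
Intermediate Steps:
$w{\left(N \right)} = - 18 N$ ($w{\left(N \right)} = 3 N \left(-6\right) = - 18 N$)
$\frac{-28230 + w{\left(-211 \right)}}{-1781 + 15358} = \frac{-28230 - -3798}{-1781 + 15358} = \frac{-28230 + 3798}{13577} = \left(-24432\right) \frac{1}{13577} = - \frac{24432}{13577}$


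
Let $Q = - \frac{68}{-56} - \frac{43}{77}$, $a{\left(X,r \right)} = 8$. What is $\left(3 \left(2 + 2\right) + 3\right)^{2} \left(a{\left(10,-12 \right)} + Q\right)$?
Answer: $\frac{299925}{154} \approx 1947.6$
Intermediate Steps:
$Q = \frac{101}{154}$ ($Q = \left(-68\right) \left(- \frac{1}{56}\right) - \frac{43}{77} = \frac{17}{14} - \frac{43}{77} = \frac{101}{154} \approx 0.65584$)
$\left(3 \left(2 + 2\right) + 3\right)^{2} \left(a{\left(10,-12 \right)} + Q\right) = \left(3 \left(2 + 2\right) + 3\right)^{2} \left(8 + \frac{101}{154}\right) = \left(3 \cdot 4 + 3\right)^{2} \cdot \frac{1333}{154} = \left(12 + 3\right)^{2} \cdot \frac{1333}{154} = 15^{2} \cdot \frac{1333}{154} = 225 \cdot \frac{1333}{154} = \frac{299925}{154}$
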